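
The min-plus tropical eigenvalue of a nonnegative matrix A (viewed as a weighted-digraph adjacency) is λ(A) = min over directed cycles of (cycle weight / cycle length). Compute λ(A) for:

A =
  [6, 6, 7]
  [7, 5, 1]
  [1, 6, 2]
λ(A) = 2

Enumerate directed cycles and compute their means (weight / length). Sample:
  cycle 0 → 0: weight = 6, length = 1, mean = 6/1 ≈ 6.000
  cycle 1 → 1: weight = 5, length = 1, mean = 5/1 ≈ 5.000
  cycle 2 → 2: weight = 2, length = 1, mean = 2/1 ≈ 2.000
  cycle 0 → 1 → 0: weight = 13, length = 2, mean = 13/2 ≈ 6.500
  cycle 0 → 2 → 0: weight = 8, length = 2, mean = 8/2 ≈ 4.000
  cycle 1 → 0 → 1: weight = 13, length = 2, mean = 13/2 ≈ 6.500
Minimum mean = 2.000, attained e.g. along the cycle 2 → 2 with weight 2 and length 1. So λ(A) = 2/1 = 2.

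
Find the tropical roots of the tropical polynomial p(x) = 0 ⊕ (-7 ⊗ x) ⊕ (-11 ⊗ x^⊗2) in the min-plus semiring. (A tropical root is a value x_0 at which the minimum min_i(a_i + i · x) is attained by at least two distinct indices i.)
Roots: {4, 7}

Each tropical root is a break point of the lower envelope of the lines y = a_i + i · x (there are 3 lines, with slopes 0, 1, ..., 2). Only the lines that attain the minimum somewhere contribute to roots; other lines are dominated. Here the surviving (envelope) indices are i = 2, i = 1, i = 0.
Intersections between consecutive envelope lines give the roots: for adjacent envelope indices i < j the intersection is x = (a_i − a_j) / (j − i). Reading off the sorted break points: {4, 7}.
Verification: at each break x_0, at least two indices attain the minimum of min_i(a_i + i · x_0).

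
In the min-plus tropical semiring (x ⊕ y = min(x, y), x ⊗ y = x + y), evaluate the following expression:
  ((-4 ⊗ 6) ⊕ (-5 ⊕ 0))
((-4 ⊗ 6) ⊕ (-5 ⊕ 0)) = -5

Expand innermost to outermost. Recall ⊕ takes the minimum of its arguments and ⊗ takes their sum. Working out the expression ((-4 ⊗ 6) ⊕ (-5 ⊕ 0)) gives -5.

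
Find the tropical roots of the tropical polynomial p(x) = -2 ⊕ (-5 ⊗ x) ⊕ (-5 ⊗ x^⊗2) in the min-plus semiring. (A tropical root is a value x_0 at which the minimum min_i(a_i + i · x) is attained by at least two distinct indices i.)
Roots: {0, 3}

Each tropical root is a break point of the lower envelope of the lines y = a_i + i · x (there are 3 lines, with slopes 0, 1, ..., 2). Only the lines that attain the minimum somewhere contribute to roots; other lines are dominated. Here the surviving (envelope) indices are i = 2, i = 1, i = 0.
Intersections between consecutive envelope lines give the roots: for adjacent envelope indices i < j the intersection is x = (a_i − a_j) / (j − i). Reading off the sorted break points: {0, 3}.
Verification: at each break x_0, at least two indices attain the minimum of min_i(a_i + i · x_0).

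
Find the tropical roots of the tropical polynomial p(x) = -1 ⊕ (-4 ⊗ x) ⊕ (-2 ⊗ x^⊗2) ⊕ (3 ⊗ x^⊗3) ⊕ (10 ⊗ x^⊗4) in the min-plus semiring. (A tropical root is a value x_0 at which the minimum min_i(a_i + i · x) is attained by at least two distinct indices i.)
Roots: {-7, -5, -2, 3}

Each tropical root is a break point of the lower envelope of the lines y = a_i + i · x (there are 5 lines, with slopes 0, 1, ..., 4). Only the lines that attain the minimum somewhere contribute to roots; other lines are dominated. Here the surviving (envelope) indices are i = 4, i = 3, i = 2, i = 1, i = 0.
Intersections between consecutive envelope lines give the roots: for adjacent envelope indices i < j the intersection is x = (a_i − a_j) / (j − i). Reading off the sorted break points: {-7, -5, -2, 3}.
Verification: at each break x_0, at least two indices attain the minimum of min_i(a_i + i · x_0).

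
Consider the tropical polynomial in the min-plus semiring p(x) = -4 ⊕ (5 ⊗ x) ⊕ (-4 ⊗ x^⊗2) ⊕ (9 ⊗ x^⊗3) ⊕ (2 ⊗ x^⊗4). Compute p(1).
p(1) = -4

A tropical monomial a ⊗ x^⊗i evaluates to a + i · x. Evaluating each term at x = 1:
  Term 0 contributes -4 + 0 · 1 = -4
  Term 1 contributes 5 + 1 · 1 = 6
  Term 2 contributes -4 + 2 · 1 = -2
  Term 3 contributes 9 + 3 · 1 = 12
  Term 4 contributes 2 + 4 · 1 = 6
p(1) = ⊕ of these = min[-4, 6, -2, 12, 6] = -4.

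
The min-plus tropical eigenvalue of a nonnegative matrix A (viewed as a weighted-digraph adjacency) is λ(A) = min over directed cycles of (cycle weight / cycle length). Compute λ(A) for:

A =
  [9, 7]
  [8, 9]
λ(A) = 15/2

Enumerate directed cycles and compute their means (weight / length). Sample:
  cycle 0 → 0: weight = 9, length = 1, mean = 9/1 ≈ 9.000
  cycle 1 → 1: weight = 9, length = 1, mean = 9/1 ≈ 9.000
  cycle 0 → 1 → 0: weight = 15, length = 2, mean = 15/2 ≈ 7.500
  cycle 1 → 0 → 1: weight = 15, length = 2, mean = 15/2 ≈ 7.500
Minimum mean = 7.500, attained e.g. along the cycle 0 → 1 → 0 with weight 15 and length 2. So λ(A) = 15/2 = 15/2.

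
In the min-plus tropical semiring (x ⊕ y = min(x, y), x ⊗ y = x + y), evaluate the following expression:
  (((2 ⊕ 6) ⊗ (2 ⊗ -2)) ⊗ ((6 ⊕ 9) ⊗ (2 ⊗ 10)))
(((2 ⊕ 6) ⊗ (2 ⊗ -2)) ⊗ ((6 ⊕ 9) ⊗ (2 ⊗ 10))) = 20

Expand innermost to outermost. Recall ⊕ takes the minimum of its arguments and ⊗ takes their sum. Working out the expression (((2 ⊕ 6) ⊗ (2 ⊗ -2)) ⊗ ((6 ⊕ 9) ⊗ (2 ⊗ 10))) gives 20.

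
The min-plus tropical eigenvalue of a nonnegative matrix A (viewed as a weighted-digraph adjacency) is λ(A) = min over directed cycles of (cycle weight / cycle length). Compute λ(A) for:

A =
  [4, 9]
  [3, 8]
λ(A) = 4

Enumerate directed cycles and compute their means (weight / length). Sample:
  cycle 0 → 0: weight = 4, length = 1, mean = 4/1 ≈ 4.000
  cycle 1 → 1: weight = 8, length = 1, mean = 8/1 ≈ 8.000
  cycle 0 → 1 → 0: weight = 12, length = 2, mean = 12/2 ≈ 6.000
  cycle 1 → 0 → 1: weight = 12, length = 2, mean = 12/2 ≈ 6.000
Minimum mean = 4.000, attained e.g. along the cycle 0 → 0 with weight 4 and length 1. So λ(A) = 4/1 = 4.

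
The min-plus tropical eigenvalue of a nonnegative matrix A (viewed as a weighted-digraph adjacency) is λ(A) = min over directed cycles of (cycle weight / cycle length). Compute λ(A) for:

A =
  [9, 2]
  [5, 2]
λ(A) = 2

Enumerate directed cycles and compute their means (weight / length). Sample:
  cycle 0 → 0: weight = 9, length = 1, mean = 9/1 ≈ 9.000
  cycle 1 → 1: weight = 2, length = 1, mean = 2/1 ≈ 2.000
  cycle 0 → 1 → 0: weight = 7, length = 2, mean = 7/2 ≈ 3.500
  cycle 1 → 0 → 1: weight = 7, length = 2, mean = 7/2 ≈ 3.500
Minimum mean = 2.000, attained e.g. along the cycle 1 → 1 with weight 2 and length 1. So λ(A) = 2/1 = 2.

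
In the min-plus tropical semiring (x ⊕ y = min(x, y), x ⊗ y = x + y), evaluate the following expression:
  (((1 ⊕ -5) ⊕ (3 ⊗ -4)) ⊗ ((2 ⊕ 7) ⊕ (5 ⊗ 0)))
(((1 ⊕ -5) ⊕ (3 ⊗ -4)) ⊗ ((2 ⊕ 7) ⊕ (5 ⊗ 0))) = -3

Expand innermost to outermost. Recall ⊕ takes the minimum of its arguments and ⊗ takes their sum. Working out the expression (((1 ⊕ -5) ⊕ (3 ⊗ -4)) ⊗ ((2 ⊕ 7) ⊕ (5 ⊗ 0))) gives -3.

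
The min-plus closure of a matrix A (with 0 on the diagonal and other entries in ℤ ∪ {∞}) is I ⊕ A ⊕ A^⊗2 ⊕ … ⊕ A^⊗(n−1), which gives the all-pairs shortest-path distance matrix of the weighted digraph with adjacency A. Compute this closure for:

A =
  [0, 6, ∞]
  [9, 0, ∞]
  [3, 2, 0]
Closure =
  [0, 6, ∞]
  [9, 0, ∞]
  [3, 2, 0]

This is the Floyd-Warshall all-pairs shortest-path computation. For each intermediate vertex k = 0, 1, …, 2, update dist[i][j] ← min(dist[i][j], dist[i][k] + dist[k][j]). The final matrix gives, for each (i, j), the minimum total weight of any directed path from i to j (possibly empty when i = j).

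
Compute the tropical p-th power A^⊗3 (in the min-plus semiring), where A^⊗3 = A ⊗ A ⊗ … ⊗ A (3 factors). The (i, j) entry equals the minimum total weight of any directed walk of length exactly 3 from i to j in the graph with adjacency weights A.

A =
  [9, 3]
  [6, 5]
A^⊗3 =
  [14, 12]
  [15, 14]

Each entry (A^⊗3)_ij equals the minimum over all length-3 walks i = v_0 → v_1 → … → v_3 = j of Σ_t A[v_t][v_{t+1}]. For example, for (i, j) = (0, 1) we minimise over 4 possible intermediate vertex sequences; the minimum is 12, attained along the walk 0 → 1 → 0 → 1.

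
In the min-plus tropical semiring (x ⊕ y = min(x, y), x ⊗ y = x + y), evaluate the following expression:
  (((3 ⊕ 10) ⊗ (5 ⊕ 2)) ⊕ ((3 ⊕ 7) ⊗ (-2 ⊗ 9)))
(((3 ⊕ 10) ⊗ (5 ⊕ 2)) ⊕ ((3 ⊕ 7) ⊗ (-2 ⊗ 9))) = 5

Expand innermost to outermost. Recall ⊕ takes the minimum of its arguments and ⊗ takes their sum. Working out the expression (((3 ⊕ 10) ⊗ (5 ⊕ 2)) ⊕ ((3 ⊕ 7) ⊗ (-2 ⊗ 9))) gives 5.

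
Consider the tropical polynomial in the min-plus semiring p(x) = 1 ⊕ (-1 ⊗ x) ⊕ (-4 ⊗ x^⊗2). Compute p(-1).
p(-1) = -6

A tropical monomial a ⊗ x^⊗i evaluates to a + i · x. Evaluating each term at x = -1:
  Term 0 contributes 1 + 0 · -1 = 1
  Term 1 contributes -1 + 1 · -1 = -2
  Term 2 contributes -4 + 2 · -1 = -6
p(-1) = ⊕ of these = min[1, -2, -6] = -6.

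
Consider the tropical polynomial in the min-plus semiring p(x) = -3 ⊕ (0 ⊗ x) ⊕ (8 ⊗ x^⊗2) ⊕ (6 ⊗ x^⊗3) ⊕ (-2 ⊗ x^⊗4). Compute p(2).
p(2) = -3

A tropical monomial a ⊗ x^⊗i evaluates to a + i · x. Evaluating each term at x = 2:
  Term 0 contributes -3 + 0 · 2 = -3
  Term 1 contributes 0 + 1 · 2 = 2
  Term 2 contributes 8 + 2 · 2 = 12
  Term 3 contributes 6 + 3 · 2 = 12
  Term 4 contributes -2 + 4 · 2 = 6
p(2) = ⊕ of these = min[-3, 2, 12, 12, 6] = -3.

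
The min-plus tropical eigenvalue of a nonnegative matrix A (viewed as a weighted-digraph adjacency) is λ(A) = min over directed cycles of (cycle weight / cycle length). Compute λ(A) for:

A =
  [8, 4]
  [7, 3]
λ(A) = 3

Enumerate directed cycles and compute their means (weight / length). Sample:
  cycle 0 → 0: weight = 8, length = 1, mean = 8/1 ≈ 8.000
  cycle 1 → 1: weight = 3, length = 1, mean = 3/1 ≈ 3.000
  cycle 0 → 1 → 0: weight = 11, length = 2, mean = 11/2 ≈ 5.500
  cycle 1 → 0 → 1: weight = 11, length = 2, mean = 11/2 ≈ 5.500
Minimum mean = 3.000, attained e.g. along the cycle 1 → 1 with weight 3 and length 1. So λ(A) = 3/1 = 3.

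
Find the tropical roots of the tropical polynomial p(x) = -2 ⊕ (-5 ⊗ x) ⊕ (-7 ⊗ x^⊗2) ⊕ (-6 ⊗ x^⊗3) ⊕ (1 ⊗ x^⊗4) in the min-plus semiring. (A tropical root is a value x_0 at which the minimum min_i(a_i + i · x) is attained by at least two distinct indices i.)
Roots: {-7, -1, 2, 3}

Each tropical root is a break point of the lower envelope of the lines y = a_i + i · x (there are 5 lines, with slopes 0, 1, ..., 4). Only the lines that attain the minimum somewhere contribute to roots; other lines are dominated. Here the surviving (envelope) indices are i = 4, i = 3, i = 2, i = 1, i = 0.
Intersections between consecutive envelope lines give the roots: for adjacent envelope indices i < j the intersection is x = (a_i − a_j) / (j − i). Reading off the sorted break points: {-7, -1, 2, 3}.
Verification: at each break x_0, at least two indices attain the minimum of min_i(a_i + i · x_0).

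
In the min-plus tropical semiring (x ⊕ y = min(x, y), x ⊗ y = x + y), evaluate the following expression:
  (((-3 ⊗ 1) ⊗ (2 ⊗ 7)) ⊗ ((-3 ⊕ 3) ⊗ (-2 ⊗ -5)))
(((-3 ⊗ 1) ⊗ (2 ⊗ 7)) ⊗ ((-3 ⊕ 3) ⊗ (-2 ⊗ -5))) = -3

Expand innermost to outermost. Recall ⊕ takes the minimum of its arguments and ⊗ takes their sum. Working out the expression (((-3 ⊗ 1) ⊗ (2 ⊗ 7)) ⊗ ((-3 ⊕ 3) ⊗ (-2 ⊗ -5))) gives -3.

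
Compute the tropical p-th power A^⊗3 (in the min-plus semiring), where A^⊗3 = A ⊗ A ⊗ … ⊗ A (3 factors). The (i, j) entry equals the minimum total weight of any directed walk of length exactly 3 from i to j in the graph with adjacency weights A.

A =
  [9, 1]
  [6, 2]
A^⊗3 =
  [9, 5]
  [10, 6]

Each entry (A^⊗3)_ij equals the minimum over all length-3 walks i = v_0 → v_1 → … → v_3 = j of Σ_t A[v_t][v_{t+1}]. For example, for (i, j) = (0, 1) we minimise over 4 possible intermediate vertex sequences; the minimum is 5, attained along the walk 0 → 1 → 1 → 1.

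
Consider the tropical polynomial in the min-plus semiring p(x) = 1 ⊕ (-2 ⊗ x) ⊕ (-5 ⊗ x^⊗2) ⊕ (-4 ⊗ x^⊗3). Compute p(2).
p(2) = -1

A tropical monomial a ⊗ x^⊗i evaluates to a + i · x. Evaluating each term at x = 2:
  Term 0 contributes 1 + 0 · 2 = 1
  Term 1 contributes -2 + 1 · 2 = 0
  Term 2 contributes -5 + 2 · 2 = -1
  Term 3 contributes -4 + 3 · 2 = 2
p(2) = ⊕ of these = min[1, 0, -1, 2] = -1.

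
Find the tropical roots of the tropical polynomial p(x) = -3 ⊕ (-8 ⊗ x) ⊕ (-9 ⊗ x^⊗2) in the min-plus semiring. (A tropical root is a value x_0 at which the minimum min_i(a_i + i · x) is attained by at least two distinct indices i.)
Roots: {1, 5}

Each tropical root is a break point of the lower envelope of the lines y = a_i + i · x (there are 3 lines, with slopes 0, 1, ..., 2). Only the lines that attain the minimum somewhere contribute to roots; other lines are dominated. Here the surviving (envelope) indices are i = 2, i = 1, i = 0.
Intersections between consecutive envelope lines give the roots: for adjacent envelope indices i < j the intersection is x = (a_i − a_j) / (j − i). Reading off the sorted break points: {1, 5}.
Verification: at each break x_0, at least two indices attain the minimum of min_i(a_i + i · x_0).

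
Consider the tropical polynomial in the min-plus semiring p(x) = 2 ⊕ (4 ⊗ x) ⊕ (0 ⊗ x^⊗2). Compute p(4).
p(4) = 2

A tropical monomial a ⊗ x^⊗i evaluates to a + i · x. Evaluating each term at x = 4:
  Term 0 contributes 2 + 0 · 4 = 2
  Term 1 contributes 4 + 1 · 4 = 8
  Term 2 contributes 0 + 2 · 4 = 8
p(4) = ⊕ of these = min[2, 8, 8] = 2.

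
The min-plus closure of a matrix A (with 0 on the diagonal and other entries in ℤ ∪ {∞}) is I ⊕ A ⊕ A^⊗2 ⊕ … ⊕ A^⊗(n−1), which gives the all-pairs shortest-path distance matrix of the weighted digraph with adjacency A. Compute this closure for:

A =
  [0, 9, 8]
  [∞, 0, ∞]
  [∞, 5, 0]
Closure =
  [0, 9, 8]
  [∞, 0, ∞]
  [∞, 5, 0]

This is the Floyd-Warshall all-pairs shortest-path computation. For each intermediate vertex k = 0, 1, …, 2, update dist[i][j] ← min(dist[i][j], dist[i][k] + dist[k][j]). The final matrix gives, for each (i, j), the minimum total weight of any directed path from i to j (possibly empty when i = j).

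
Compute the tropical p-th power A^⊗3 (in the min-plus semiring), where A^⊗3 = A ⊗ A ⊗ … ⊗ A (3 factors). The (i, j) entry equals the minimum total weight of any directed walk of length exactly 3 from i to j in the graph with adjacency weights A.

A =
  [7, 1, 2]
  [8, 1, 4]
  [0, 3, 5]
A^⊗3 =
  [5, 3, 4]
  [5, 3, 6]
  [2, 2, 5]

Each entry (A^⊗3)_ij equals the minimum over all length-3 walks i = v_0 → v_1 → … → v_3 = j of Σ_t A[v_t][v_{t+1}]. For example, for (i, j) = (0, 2) we minimise over 9 possible intermediate vertex sequences; the minimum is 4, attained along the walk 0 → 2 → 0 → 2.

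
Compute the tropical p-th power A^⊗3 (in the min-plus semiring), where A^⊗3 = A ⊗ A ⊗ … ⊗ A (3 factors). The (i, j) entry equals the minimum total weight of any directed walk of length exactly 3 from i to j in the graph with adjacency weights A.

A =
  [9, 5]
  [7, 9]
A^⊗3 =
  [21, 17]
  [19, 21]

Each entry (A^⊗3)_ij equals the minimum over all length-3 walks i = v_0 → v_1 → … → v_3 = j of Σ_t A[v_t][v_{t+1}]. For example, for (i, j) = (0, 1) we minimise over 4 possible intermediate vertex sequences; the minimum is 17, attained along the walk 0 → 1 → 0 → 1.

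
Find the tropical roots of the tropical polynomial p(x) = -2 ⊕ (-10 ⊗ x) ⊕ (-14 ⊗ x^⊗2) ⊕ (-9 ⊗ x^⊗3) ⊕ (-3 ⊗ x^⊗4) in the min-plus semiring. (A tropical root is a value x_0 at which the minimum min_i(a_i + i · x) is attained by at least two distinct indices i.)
Roots: {-6, -5, 4, 8}

Each tropical root is a break point of the lower envelope of the lines y = a_i + i · x (there are 5 lines, with slopes 0, 1, ..., 4). Only the lines that attain the minimum somewhere contribute to roots; other lines are dominated. Here the surviving (envelope) indices are i = 4, i = 3, i = 2, i = 1, i = 0.
Intersections between consecutive envelope lines give the roots: for adjacent envelope indices i < j the intersection is x = (a_i − a_j) / (j − i). Reading off the sorted break points: {-6, -5, 4, 8}.
Verification: at each break x_0, at least two indices attain the minimum of min_i(a_i + i · x_0).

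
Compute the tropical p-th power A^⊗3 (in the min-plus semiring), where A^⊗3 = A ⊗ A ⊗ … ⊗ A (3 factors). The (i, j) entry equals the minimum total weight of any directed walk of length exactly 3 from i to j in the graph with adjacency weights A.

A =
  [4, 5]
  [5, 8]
A^⊗3 =
  [12, 13]
  [13, 14]

Each entry (A^⊗3)_ij equals the minimum over all length-3 walks i = v_0 → v_1 → … → v_3 = j of Σ_t A[v_t][v_{t+1}]. For example, for (i, j) = (0, 1) we minimise over 4 possible intermediate vertex sequences; the minimum is 13, attained along the walk 0 → 0 → 0 → 1.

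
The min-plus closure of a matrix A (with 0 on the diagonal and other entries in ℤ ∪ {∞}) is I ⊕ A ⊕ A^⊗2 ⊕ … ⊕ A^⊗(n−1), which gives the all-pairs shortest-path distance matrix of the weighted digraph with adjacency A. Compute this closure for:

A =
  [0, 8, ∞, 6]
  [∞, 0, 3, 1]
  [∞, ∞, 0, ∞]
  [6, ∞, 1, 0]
Closure =
  [0, 8, 7, 6]
  [7, 0, 2, 1]
  [∞, ∞, 0, ∞]
  [6, 14, 1, 0]

This is the Floyd-Warshall all-pairs shortest-path computation. For each intermediate vertex k = 0, 1, …, 3, update dist[i][j] ← min(dist[i][j], dist[i][k] + dist[k][j]). The final matrix gives, for each (i, j), the minimum total weight of any directed path from i to j (possibly empty when i = j).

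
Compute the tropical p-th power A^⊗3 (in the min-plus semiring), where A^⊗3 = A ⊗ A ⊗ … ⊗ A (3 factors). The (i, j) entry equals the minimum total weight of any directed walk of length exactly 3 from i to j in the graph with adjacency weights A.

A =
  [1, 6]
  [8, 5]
A^⊗3 =
  [3, 8]
  [10, 15]

Each entry (A^⊗3)_ij equals the minimum over all length-3 walks i = v_0 → v_1 → … → v_3 = j of Σ_t A[v_t][v_{t+1}]. For example, for (i, j) = (0, 1) we minimise over 4 possible intermediate vertex sequences; the minimum is 8, attained along the walk 0 → 0 → 0 → 1.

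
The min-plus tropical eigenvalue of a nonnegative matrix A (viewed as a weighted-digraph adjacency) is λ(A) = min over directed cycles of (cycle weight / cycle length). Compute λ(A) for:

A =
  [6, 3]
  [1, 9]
λ(A) = 2

Enumerate directed cycles and compute their means (weight / length). Sample:
  cycle 0 → 0: weight = 6, length = 1, mean = 6/1 ≈ 6.000
  cycle 1 → 1: weight = 9, length = 1, mean = 9/1 ≈ 9.000
  cycle 0 → 1 → 0: weight = 4, length = 2, mean = 4/2 ≈ 2.000
  cycle 1 → 0 → 1: weight = 4, length = 2, mean = 4/2 ≈ 2.000
Minimum mean = 2.000, attained e.g. along the cycle 0 → 1 → 0 with weight 4 and length 2. So λ(A) = 4/2 = 2.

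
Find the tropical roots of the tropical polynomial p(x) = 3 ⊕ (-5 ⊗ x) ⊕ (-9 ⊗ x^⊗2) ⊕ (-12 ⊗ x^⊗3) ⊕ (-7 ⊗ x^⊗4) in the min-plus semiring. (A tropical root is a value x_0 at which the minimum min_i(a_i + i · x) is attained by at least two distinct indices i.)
Roots: {-5, 3, 4, 8}

Each tropical root is a break point of the lower envelope of the lines y = a_i + i · x (there are 5 lines, with slopes 0, 1, ..., 4). Only the lines that attain the minimum somewhere contribute to roots; other lines are dominated. Here the surviving (envelope) indices are i = 4, i = 3, i = 2, i = 1, i = 0.
Intersections between consecutive envelope lines give the roots: for adjacent envelope indices i < j the intersection is x = (a_i − a_j) / (j − i). Reading off the sorted break points: {-5, 3, 4, 8}.
Verification: at each break x_0, at least two indices attain the minimum of min_i(a_i + i · x_0).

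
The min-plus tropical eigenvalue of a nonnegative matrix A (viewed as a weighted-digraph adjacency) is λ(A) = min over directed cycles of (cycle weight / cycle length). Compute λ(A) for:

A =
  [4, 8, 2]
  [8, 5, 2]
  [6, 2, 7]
λ(A) = 2

Enumerate directed cycles and compute their means (weight / length). Sample:
  cycle 0 → 0: weight = 4, length = 1, mean = 4/1 ≈ 4.000
  cycle 1 → 1: weight = 5, length = 1, mean = 5/1 ≈ 5.000
  cycle 2 → 2: weight = 7, length = 1, mean = 7/1 ≈ 7.000
  cycle 0 → 1 → 0: weight = 16, length = 2, mean = 16/2 ≈ 8.000
  cycle 0 → 2 → 0: weight = 8, length = 2, mean = 8/2 ≈ 4.000
  cycle 1 → 0 → 1: weight = 16, length = 2, mean = 16/2 ≈ 8.000
Minimum mean = 2.000, attained e.g. along the cycle 1 → 2 → 1 with weight 4 and length 2. So λ(A) = 4/2 = 2.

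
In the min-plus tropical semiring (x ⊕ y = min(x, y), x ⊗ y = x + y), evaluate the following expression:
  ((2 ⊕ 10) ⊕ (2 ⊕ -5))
((2 ⊕ 10) ⊕ (2 ⊕ -5)) = -5

Expand innermost to outermost. Recall ⊕ takes the minimum of its arguments and ⊗ takes their sum. Working out the expression ((2 ⊕ 10) ⊕ (2 ⊕ -5)) gives -5.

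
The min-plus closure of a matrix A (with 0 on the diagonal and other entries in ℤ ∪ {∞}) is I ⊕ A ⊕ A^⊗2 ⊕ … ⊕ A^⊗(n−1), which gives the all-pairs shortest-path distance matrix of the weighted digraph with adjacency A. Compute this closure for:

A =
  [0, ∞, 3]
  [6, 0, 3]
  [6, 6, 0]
Closure =
  [0, 9, 3]
  [6, 0, 3]
  [6, 6, 0]

This is the Floyd-Warshall all-pairs shortest-path computation. For each intermediate vertex k = 0, 1, …, 2, update dist[i][j] ← min(dist[i][j], dist[i][k] + dist[k][j]). The final matrix gives, for each (i, j), the minimum total weight of any directed path from i to j (possibly empty when i = j).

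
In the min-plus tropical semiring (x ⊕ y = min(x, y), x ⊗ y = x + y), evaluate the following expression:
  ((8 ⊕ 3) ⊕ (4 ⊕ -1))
((8 ⊕ 3) ⊕ (4 ⊕ -1)) = -1

Expand innermost to outermost. Recall ⊕ takes the minimum of its arguments and ⊗ takes their sum. Working out the expression ((8 ⊕ 3) ⊕ (4 ⊕ -1)) gives -1.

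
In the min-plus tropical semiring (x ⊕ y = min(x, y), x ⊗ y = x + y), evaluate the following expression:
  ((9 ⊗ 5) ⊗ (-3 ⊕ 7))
((9 ⊗ 5) ⊗ (-3 ⊕ 7)) = 11

Expand innermost to outermost. Recall ⊕ takes the minimum of its arguments and ⊗ takes their sum. Working out the expression ((9 ⊗ 5) ⊗ (-3 ⊕ 7)) gives 11.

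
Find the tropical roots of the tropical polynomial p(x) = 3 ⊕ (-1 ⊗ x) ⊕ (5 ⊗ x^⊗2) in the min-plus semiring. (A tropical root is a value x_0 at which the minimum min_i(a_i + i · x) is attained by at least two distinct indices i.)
Roots: {-6, 4}

Each tropical root is a break point of the lower envelope of the lines y = a_i + i · x (there are 3 lines, with slopes 0, 1, ..., 2). Only the lines that attain the minimum somewhere contribute to roots; other lines are dominated. Here the surviving (envelope) indices are i = 2, i = 1, i = 0.
Intersections between consecutive envelope lines give the roots: for adjacent envelope indices i < j the intersection is x = (a_i − a_j) / (j − i). Reading off the sorted break points: {-6, 4}.
Verification: at each break x_0, at least two indices attain the minimum of min_i(a_i + i · x_0).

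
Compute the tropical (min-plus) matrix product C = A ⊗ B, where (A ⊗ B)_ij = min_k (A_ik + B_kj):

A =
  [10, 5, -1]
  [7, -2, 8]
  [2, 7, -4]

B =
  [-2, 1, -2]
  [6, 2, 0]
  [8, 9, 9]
A ⊗ B =
  [7, 7, 5]
  [4, 0, -2]
  [0, 3, 0]

Apply the min-plus product entry-by-entry:
  C[0][0] = min over k of (A[0][0] + B[0][0] = 10 + -2 = 8, A[0][1] + B[1][0] = 5 + 6 = 11, A[0][2] + B[2][0] = -1 + 8 = 7) = 7 (attained at k = 2)
  C[0][1] = min over k of (A[0][0] + B[0][1] = 10 + 1 = 11, A[0][1] + B[1][1] = 5 + 2 = 7, A[0][2] + B[2][1] = -1 + 9 = 8) = 7 (attained at k = 1)
  C[0][2] = min over k of (A[0][0] + B[0][2] = 10 + -2 = 8, A[0][1] + B[1][2] = 5 + 0 = 5, A[0][2] + B[2][2] = -1 + 9 = 8) = 5 (attained at k = 1)
  C[1][0] = min over k of (A[1][0] + B[0][0] = 7 + -2 = 5, A[1][1] + B[1][0] = -2 + 6 = 4, A[1][2] + B[2][0] = 8 + 8 = 16) = 4 (attained at k = 1)
  C[1][1] = min over k of (A[1][0] + B[0][1] = 7 + 1 = 8, A[1][1] + B[1][1] = -2 + 2 = 0, A[1][2] + B[2][1] = 8 + 9 = 17) = 0 (attained at k = 1)
  C[1][2] = min over k of (A[1][0] + B[0][2] = 7 + -2 = 5, A[1][1] + B[1][2] = -2 + 0 = -2, A[1][2] + B[2][2] = 8 + 9 = 17) = -2 (attained at k = 1)
  C[2][0] = min over k of (A[2][0] + B[0][0] = 2 + -2 = 0, A[2][1] + B[1][0] = 7 + 6 = 13, A[2][2] + B[2][0] = -4 + 8 = 4) = 0 (attained at k = 0)
  C[2][1] = min over k of (A[2][0] + B[0][1] = 2 + 1 = 3, A[2][1] + B[1][1] = 7 + 2 = 9, A[2][2] + B[2][1] = -4 + 9 = 5) = 3 (attained at k = 0)
  C[2][2] = min over k of (A[2][0] + B[0][2] = 2 + -2 = 0, A[2][1] + B[1][2] = 7 + 0 = 7, A[2][2] + B[2][2] = -4 + 9 = 5) = 0 (attained at k = 0)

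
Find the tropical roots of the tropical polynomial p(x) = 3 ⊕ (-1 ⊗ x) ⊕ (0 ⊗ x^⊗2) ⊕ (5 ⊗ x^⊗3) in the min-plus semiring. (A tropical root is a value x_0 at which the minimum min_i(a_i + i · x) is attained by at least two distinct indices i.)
Roots: {-5, -1, 4}

Each tropical root is a break point of the lower envelope of the lines y = a_i + i · x (there are 4 lines, with slopes 0, 1, ..., 3). Only the lines that attain the minimum somewhere contribute to roots; other lines are dominated. Here the surviving (envelope) indices are i = 3, i = 2, i = 1, i = 0.
Intersections between consecutive envelope lines give the roots: for adjacent envelope indices i < j the intersection is x = (a_i − a_j) / (j − i). Reading off the sorted break points: {-5, -1, 4}.
Verification: at each break x_0, at least two indices attain the minimum of min_i(a_i + i · x_0).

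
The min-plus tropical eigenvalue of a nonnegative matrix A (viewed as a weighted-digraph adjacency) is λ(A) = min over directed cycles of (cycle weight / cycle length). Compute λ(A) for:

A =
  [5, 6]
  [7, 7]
λ(A) = 5

Enumerate directed cycles and compute their means (weight / length). Sample:
  cycle 0 → 0: weight = 5, length = 1, mean = 5/1 ≈ 5.000
  cycle 1 → 1: weight = 7, length = 1, mean = 7/1 ≈ 7.000
  cycle 0 → 1 → 0: weight = 13, length = 2, mean = 13/2 ≈ 6.500
  cycle 1 → 0 → 1: weight = 13, length = 2, mean = 13/2 ≈ 6.500
Minimum mean = 5.000, attained e.g. along the cycle 0 → 0 with weight 5 and length 1. So λ(A) = 5/1 = 5.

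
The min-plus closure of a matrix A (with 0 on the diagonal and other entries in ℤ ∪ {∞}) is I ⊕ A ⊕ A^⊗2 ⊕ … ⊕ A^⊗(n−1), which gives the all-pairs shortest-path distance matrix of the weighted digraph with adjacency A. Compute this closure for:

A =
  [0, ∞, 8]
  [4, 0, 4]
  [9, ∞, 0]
Closure =
  [0, ∞, 8]
  [4, 0, 4]
  [9, ∞, 0]

This is the Floyd-Warshall all-pairs shortest-path computation. For each intermediate vertex k = 0, 1, …, 2, update dist[i][j] ← min(dist[i][j], dist[i][k] + dist[k][j]). The final matrix gives, for each (i, j), the minimum total weight of any directed path from i to j (possibly empty when i = j).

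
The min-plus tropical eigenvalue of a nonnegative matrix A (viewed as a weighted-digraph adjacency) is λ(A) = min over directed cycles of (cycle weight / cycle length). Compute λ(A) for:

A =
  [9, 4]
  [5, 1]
λ(A) = 1

Enumerate directed cycles and compute their means (weight / length). Sample:
  cycle 0 → 0: weight = 9, length = 1, mean = 9/1 ≈ 9.000
  cycle 1 → 1: weight = 1, length = 1, mean = 1/1 ≈ 1.000
  cycle 0 → 1 → 0: weight = 9, length = 2, mean = 9/2 ≈ 4.500
  cycle 1 → 0 → 1: weight = 9, length = 2, mean = 9/2 ≈ 4.500
Minimum mean = 1.000, attained e.g. along the cycle 1 → 1 with weight 1 and length 1. So λ(A) = 1/1 = 1.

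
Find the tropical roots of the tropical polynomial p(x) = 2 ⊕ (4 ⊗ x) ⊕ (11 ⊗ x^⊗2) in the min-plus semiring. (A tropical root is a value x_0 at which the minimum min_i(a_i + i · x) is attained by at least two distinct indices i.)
Roots: {-7, -2}

Each tropical root is a break point of the lower envelope of the lines y = a_i + i · x (there are 3 lines, with slopes 0, 1, ..., 2). Only the lines that attain the minimum somewhere contribute to roots; other lines are dominated. Here the surviving (envelope) indices are i = 2, i = 1, i = 0.
Intersections between consecutive envelope lines give the roots: for adjacent envelope indices i < j the intersection is x = (a_i − a_j) / (j − i). Reading off the sorted break points: {-7, -2}.
Verification: at each break x_0, at least two indices attain the minimum of min_i(a_i + i · x_0).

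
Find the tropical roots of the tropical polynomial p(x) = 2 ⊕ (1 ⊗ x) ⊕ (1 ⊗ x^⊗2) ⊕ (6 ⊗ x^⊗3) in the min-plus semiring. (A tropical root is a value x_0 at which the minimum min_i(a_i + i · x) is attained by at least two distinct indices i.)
Roots: {-5, 0, 1}

Each tropical root is a break point of the lower envelope of the lines y = a_i + i · x (there are 4 lines, with slopes 0, 1, ..., 3). Only the lines that attain the minimum somewhere contribute to roots; other lines are dominated. Here the surviving (envelope) indices are i = 3, i = 2, i = 1, i = 0.
Intersections between consecutive envelope lines give the roots: for adjacent envelope indices i < j the intersection is x = (a_i − a_j) / (j − i). Reading off the sorted break points: {-5, 0, 1}.
Verification: at each break x_0, at least two indices attain the minimum of min_i(a_i + i · x_0).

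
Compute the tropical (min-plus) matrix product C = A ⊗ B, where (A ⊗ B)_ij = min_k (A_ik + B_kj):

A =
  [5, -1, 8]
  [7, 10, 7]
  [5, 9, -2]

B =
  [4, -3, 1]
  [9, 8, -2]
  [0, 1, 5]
A ⊗ B =
  [8, 2, -3]
  [7, 4, 8]
  [-2, -1, 3]

Apply the min-plus product entry-by-entry:
  C[0][0] = min over k of (A[0][0] + B[0][0] = 5 + 4 = 9, A[0][1] + B[1][0] = -1 + 9 = 8, A[0][2] + B[2][0] = 8 + 0 = 8) = 8 (attained at k = 1)
  C[0][1] = min over k of (A[0][0] + B[0][1] = 5 + -3 = 2, A[0][1] + B[1][1] = -1 + 8 = 7, A[0][2] + B[2][1] = 8 + 1 = 9) = 2 (attained at k = 0)
  C[0][2] = min over k of (A[0][0] + B[0][2] = 5 + 1 = 6, A[0][1] + B[1][2] = -1 + -2 = -3, A[0][2] + B[2][2] = 8 + 5 = 13) = -3 (attained at k = 1)
  C[1][0] = min over k of (A[1][0] + B[0][0] = 7 + 4 = 11, A[1][1] + B[1][0] = 10 + 9 = 19, A[1][2] + B[2][0] = 7 + 0 = 7) = 7 (attained at k = 2)
  C[1][1] = min over k of (A[1][0] + B[0][1] = 7 + -3 = 4, A[1][1] + B[1][1] = 10 + 8 = 18, A[1][2] + B[2][1] = 7 + 1 = 8) = 4 (attained at k = 0)
  C[1][2] = min over k of (A[1][0] + B[0][2] = 7 + 1 = 8, A[1][1] + B[1][2] = 10 + -2 = 8, A[1][2] + B[2][2] = 7 + 5 = 12) = 8 (attained at k = 0)
  C[2][0] = min over k of (A[2][0] + B[0][0] = 5 + 4 = 9, A[2][1] + B[1][0] = 9 + 9 = 18, A[2][2] + B[2][0] = -2 + 0 = -2) = -2 (attained at k = 2)
  C[2][1] = min over k of (A[2][0] + B[0][1] = 5 + -3 = 2, A[2][1] + B[1][1] = 9 + 8 = 17, A[2][2] + B[2][1] = -2 + 1 = -1) = -1 (attained at k = 2)
  C[2][2] = min over k of (A[2][0] + B[0][2] = 5 + 1 = 6, A[2][1] + B[1][2] = 9 + -2 = 7, A[2][2] + B[2][2] = -2 + 5 = 3) = 3 (attained at k = 2)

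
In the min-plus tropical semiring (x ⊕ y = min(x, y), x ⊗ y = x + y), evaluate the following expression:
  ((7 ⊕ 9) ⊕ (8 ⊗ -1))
((7 ⊕ 9) ⊕ (8 ⊗ -1)) = 7

Expand innermost to outermost. Recall ⊕ takes the minimum of its arguments and ⊗ takes their sum. Working out the expression ((7 ⊕ 9) ⊕ (8 ⊗ -1)) gives 7.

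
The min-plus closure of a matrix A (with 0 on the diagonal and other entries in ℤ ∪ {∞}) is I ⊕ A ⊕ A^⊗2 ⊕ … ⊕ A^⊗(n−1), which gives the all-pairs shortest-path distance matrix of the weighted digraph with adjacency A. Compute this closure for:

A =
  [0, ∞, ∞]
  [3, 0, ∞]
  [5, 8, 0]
Closure =
  [0, ∞, ∞]
  [3, 0, ∞]
  [5, 8, 0]

This is the Floyd-Warshall all-pairs shortest-path computation. For each intermediate vertex k = 0, 1, …, 2, update dist[i][j] ← min(dist[i][j], dist[i][k] + dist[k][j]). The final matrix gives, for each (i, j), the minimum total weight of any directed path from i to j (possibly empty when i = j).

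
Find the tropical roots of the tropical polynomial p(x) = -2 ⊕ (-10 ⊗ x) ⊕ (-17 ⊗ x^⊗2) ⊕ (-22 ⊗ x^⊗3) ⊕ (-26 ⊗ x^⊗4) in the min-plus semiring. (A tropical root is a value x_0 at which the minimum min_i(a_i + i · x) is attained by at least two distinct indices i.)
Roots: {4, 5, 7, 8}

Each tropical root is a break point of the lower envelope of the lines y = a_i + i · x (there are 5 lines, with slopes 0, 1, ..., 4). Only the lines that attain the minimum somewhere contribute to roots; other lines are dominated. Here the surviving (envelope) indices are i = 4, i = 3, i = 2, i = 1, i = 0.
Intersections between consecutive envelope lines give the roots: for adjacent envelope indices i < j the intersection is x = (a_i − a_j) / (j − i). Reading off the sorted break points: {4, 5, 7, 8}.
Verification: at each break x_0, at least two indices attain the minimum of min_i(a_i + i · x_0).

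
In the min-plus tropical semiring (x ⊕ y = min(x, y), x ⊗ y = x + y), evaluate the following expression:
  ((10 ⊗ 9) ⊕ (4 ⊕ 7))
((10 ⊗ 9) ⊕ (4 ⊕ 7)) = 4

Expand innermost to outermost. Recall ⊕ takes the minimum of its arguments and ⊗ takes their sum. Working out the expression ((10 ⊗ 9) ⊕ (4 ⊕ 7)) gives 4.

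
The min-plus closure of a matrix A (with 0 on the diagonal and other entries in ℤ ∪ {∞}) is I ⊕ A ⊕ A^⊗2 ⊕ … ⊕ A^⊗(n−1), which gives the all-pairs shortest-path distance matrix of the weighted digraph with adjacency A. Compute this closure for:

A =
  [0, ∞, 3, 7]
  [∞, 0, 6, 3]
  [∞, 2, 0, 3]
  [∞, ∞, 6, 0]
Closure =
  [0, 5, 3, 6]
  [∞, 0, 6, 3]
  [∞, 2, 0, 3]
  [∞, 8, 6, 0]

This is the Floyd-Warshall all-pairs shortest-path computation. For each intermediate vertex k = 0, 1, …, 3, update dist[i][j] ← min(dist[i][j], dist[i][k] + dist[k][j]). The final matrix gives, for each (i, j), the minimum total weight of any directed path from i to j (possibly empty when i = j).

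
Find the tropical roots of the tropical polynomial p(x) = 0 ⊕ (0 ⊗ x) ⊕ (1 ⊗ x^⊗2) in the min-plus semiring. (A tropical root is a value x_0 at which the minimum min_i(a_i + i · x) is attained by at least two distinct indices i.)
Roots: {-1, 0}

Each tropical root is a break point of the lower envelope of the lines y = a_i + i · x (there are 3 lines, with slopes 0, 1, ..., 2). Only the lines that attain the minimum somewhere contribute to roots; other lines are dominated. Here the surviving (envelope) indices are i = 2, i = 1, i = 0.
Intersections between consecutive envelope lines give the roots: for adjacent envelope indices i < j the intersection is x = (a_i − a_j) / (j − i). Reading off the sorted break points: {-1, 0}.
Verification: at each break x_0, at least two indices attain the minimum of min_i(a_i + i · x_0).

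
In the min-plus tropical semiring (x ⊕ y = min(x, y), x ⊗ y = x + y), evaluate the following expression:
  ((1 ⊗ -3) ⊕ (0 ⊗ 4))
((1 ⊗ -3) ⊕ (0 ⊗ 4)) = -2

Expand innermost to outermost. Recall ⊕ takes the minimum of its arguments and ⊗ takes their sum. Working out the expression ((1 ⊗ -3) ⊕ (0 ⊗ 4)) gives -2.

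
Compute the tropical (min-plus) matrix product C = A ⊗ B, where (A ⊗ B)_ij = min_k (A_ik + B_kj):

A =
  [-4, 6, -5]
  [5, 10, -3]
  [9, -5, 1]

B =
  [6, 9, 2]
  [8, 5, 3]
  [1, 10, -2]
A ⊗ B =
  [-4, 5, -7]
  [-2, 7, -5]
  [2, 0, -2]

Apply the min-plus product entry-by-entry:
  C[0][0] = min over k of (A[0][0] + B[0][0] = -4 + 6 = 2, A[0][1] + B[1][0] = 6 + 8 = 14, A[0][2] + B[2][0] = -5 + 1 = -4) = -4 (attained at k = 2)
  C[0][1] = min over k of (A[0][0] + B[0][1] = -4 + 9 = 5, A[0][1] + B[1][1] = 6 + 5 = 11, A[0][2] + B[2][1] = -5 + 10 = 5) = 5 (attained at k = 0)
  C[0][2] = min over k of (A[0][0] + B[0][2] = -4 + 2 = -2, A[0][1] + B[1][2] = 6 + 3 = 9, A[0][2] + B[2][2] = -5 + -2 = -7) = -7 (attained at k = 2)
  C[1][0] = min over k of (A[1][0] + B[0][0] = 5 + 6 = 11, A[1][1] + B[1][0] = 10 + 8 = 18, A[1][2] + B[2][0] = -3 + 1 = -2) = -2 (attained at k = 2)
  C[1][1] = min over k of (A[1][0] + B[0][1] = 5 + 9 = 14, A[1][1] + B[1][1] = 10 + 5 = 15, A[1][2] + B[2][1] = -3 + 10 = 7) = 7 (attained at k = 2)
  C[1][2] = min over k of (A[1][0] + B[0][2] = 5 + 2 = 7, A[1][1] + B[1][2] = 10 + 3 = 13, A[1][2] + B[2][2] = -3 + -2 = -5) = -5 (attained at k = 2)
  C[2][0] = min over k of (A[2][0] + B[0][0] = 9 + 6 = 15, A[2][1] + B[1][0] = -5 + 8 = 3, A[2][2] + B[2][0] = 1 + 1 = 2) = 2 (attained at k = 2)
  C[2][1] = min over k of (A[2][0] + B[0][1] = 9 + 9 = 18, A[2][1] + B[1][1] = -5 + 5 = 0, A[2][2] + B[2][1] = 1 + 10 = 11) = 0 (attained at k = 1)
  C[2][2] = min over k of (A[2][0] + B[0][2] = 9 + 2 = 11, A[2][1] + B[1][2] = -5 + 3 = -2, A[2][2] + B[2][2] = 1 + -2 = -1) = -2 (attained at k = 1)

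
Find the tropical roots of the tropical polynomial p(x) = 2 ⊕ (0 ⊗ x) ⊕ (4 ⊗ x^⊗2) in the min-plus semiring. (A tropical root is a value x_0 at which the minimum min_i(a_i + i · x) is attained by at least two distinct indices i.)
Roots: {-4, 2}

Each tropical root is a break point of the lower envelope of the lines y = a_i + i · x (there are 3 lines, with slopes 0, 1, ..., 2). Only the lines that attain the minimum somewhere contribute to roots; other lines are dominated. Here the surviving (envelope) indices are i = 2, i = 1, i = 0.
Intersections between consecutive envelope lines give the roots: for adjacent envelope indices i < j the intersection is x = (a_i − a_j) / (j − i). Reading off the sorted break points: {-4, 2}.
Verification: at each break x_0, at least two indices attain the minimum of min_i(a_i + i · x_0).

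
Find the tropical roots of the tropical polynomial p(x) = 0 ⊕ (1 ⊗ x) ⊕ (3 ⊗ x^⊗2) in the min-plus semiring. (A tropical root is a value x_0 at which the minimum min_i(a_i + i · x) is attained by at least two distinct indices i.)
Roots: {-2, -1}

Each tropical root is a break point of the lower envelope of the lines y = a_i + i · x (there are 3 lines, with slopes 0, 1, ..., 2). Only the lines that attain the minimum somewhere contribute to roots; other lines are dominated. Here the surviving (envelope) indices are i = 2, i = 1, i = 0.
Intersections between consecutive envelope lines give the roots: for adjacent envelope indices i < j the intersection is x = (a_i − a_j) / (j − i). Reading off the sorted break points: {-2, -1}.
Verification: at each break x_0, at least two indices attain the minimum of min_i(a_i + i · x_0).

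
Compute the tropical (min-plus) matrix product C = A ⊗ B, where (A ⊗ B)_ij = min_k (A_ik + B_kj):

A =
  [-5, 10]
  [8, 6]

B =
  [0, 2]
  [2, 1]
A ⊗ B =
  [-5, -3]
  [8, 7]

Apply the min-plus product entry-by-entry:
  C[0][0] = min over k of (A[0][0] + B[0][0] = -5 + 0 = -5, A[0][1] + B[1][0] = 10 + 2 = 12) = -5 (attained at k = 0)
  C[0][1] = min over k of (A[0][0] + B[0][1] = -5 + 2 = -3, A[0][1] + B[1][1] = 10 + 1 = 11) = -3 (attained at k = 0)
  C[1][0] = min over k of (A[1][0] + B[0][0] = 8 + 0 = 8, A[1][1] + B[1][0] = 6 + 2 = 8) = 8 (attained at k = 0)
  C[1][1] = min over k of (A[1][0] + B[0][1] = 8 + 2 = 10, A[1][1] + B[1][1] = 6 + 1 = 7) = 7 (attained at k = 1)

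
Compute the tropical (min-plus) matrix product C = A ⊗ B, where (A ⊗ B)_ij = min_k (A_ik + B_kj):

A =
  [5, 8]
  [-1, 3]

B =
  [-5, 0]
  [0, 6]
A ⊗ B =
  [0, 5]
  [-6, -1]

Apply the min-plus product entry-by-entry:
  C[0][0] = min over k of (A[0][0] + B[0][0] = 5 + -5 = 0, A[0][1] + B[1][0] = 8 + 0 = 8) = 0 (attained at k = 0)
  C[0][1] = min over k of (A[0][0] + B[0][1] = 5 + 0 = 5, A[0][1] + B[1][1] = 8 + 6 = 14) = 5 (attained at k = 0)
  C[1][0] = min over k of (A[1][0] + B[0][0] = -1 + -5 = -6, A[1][1] + B[1][0] = 3 + 0 = 3) = -6 (attained at k = 0)
  C[1][1] = min over k of (A[1][0] + B[0][1] = -1 + 0 = -1, A[1][1] + B[1][1] = 3 + 6 = 9) = -1 (attained at k = 0)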